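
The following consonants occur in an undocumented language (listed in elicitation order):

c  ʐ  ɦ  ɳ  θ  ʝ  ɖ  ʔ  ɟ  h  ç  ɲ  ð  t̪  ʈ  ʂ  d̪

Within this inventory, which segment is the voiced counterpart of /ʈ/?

/ʈ/ is a voiceless retroflex stop.
The voiced counterpart is a voiced retroflex stop — in this inventory, /ɖ/.

/ɖ/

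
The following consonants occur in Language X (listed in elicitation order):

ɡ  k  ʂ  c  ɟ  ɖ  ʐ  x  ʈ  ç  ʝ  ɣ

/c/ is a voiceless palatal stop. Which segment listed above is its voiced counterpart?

The voiced counterpart is a voiced palatal stop — in this inventory, /ɟ/.

/ɟ/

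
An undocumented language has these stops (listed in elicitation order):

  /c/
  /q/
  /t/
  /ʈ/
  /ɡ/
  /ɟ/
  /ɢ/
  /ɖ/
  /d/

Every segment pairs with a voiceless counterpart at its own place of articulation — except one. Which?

/ɡ/

Alveolar: /t/ ~ /d/
Retroflex: /ʈ/ ~ /ɖ/
Palatal: /c/ ~ /ɟ/
Uvular: /q/ ~ /ɢ/
Velar: only /ɡ/ (voiced); no voiceless partner.
So /ɡ/ is the unpaired segment.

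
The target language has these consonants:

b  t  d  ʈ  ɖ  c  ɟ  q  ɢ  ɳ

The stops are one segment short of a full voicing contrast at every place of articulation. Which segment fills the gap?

place of articulation  voiceless  voiced  
bilabial          —         b       
alveolar          t         d       
retroflex         ʈ         ɖ       
palatal           c         ɟ       
uvular            q         ɢ       
The bilabial row has no voiceless member, so the gap is the voiceless bilabial stop /p/.

/p/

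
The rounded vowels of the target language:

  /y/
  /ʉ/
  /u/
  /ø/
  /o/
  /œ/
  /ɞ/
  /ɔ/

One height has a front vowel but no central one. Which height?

high: front /y/, central /ʉ/, back /u/.
high-mid: front /ø/, central —, back /o/.
low-mid: front /œ/, central /ɞ/, back /ɔ/.
Every height has a central member except high-mid, where /ɵ/ would be expected.

high-mid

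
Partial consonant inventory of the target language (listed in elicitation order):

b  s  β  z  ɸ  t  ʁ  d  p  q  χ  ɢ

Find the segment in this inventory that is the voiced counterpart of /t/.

/d/

/t/ is a voiceless alveolar stop.
The voiced counterpart is a voiced alveolar stop — in this inventory, /d/.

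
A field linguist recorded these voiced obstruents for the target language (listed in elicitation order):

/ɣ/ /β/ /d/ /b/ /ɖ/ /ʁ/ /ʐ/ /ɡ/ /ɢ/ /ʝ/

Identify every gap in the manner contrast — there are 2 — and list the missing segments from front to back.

place of articulation  stop      fricative
bilabial          b         β       
alveolar          d         —       
retroflex         ɖ         ʐ       
palatal           —         ʝ       
velar             ɡ         ɣ       
uvular            ɢ         ʁ       
Gaps, from front to back: alveolar lacks fricative (/z/); palatal lacks stop (/ɟ/).

/z/, /ɟ/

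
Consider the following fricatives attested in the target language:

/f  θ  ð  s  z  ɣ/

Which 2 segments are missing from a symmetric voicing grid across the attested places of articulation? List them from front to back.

/v/, /x/

labiodental: voiceless /f/, voiced —.
dental: voiceless /θ/, voiced /ð/.
alveolar: voiceless /s/, voiced /z/.
velar: voiceless —, voiced /ɣ/.
Gaps, from front to back: labiodental lacks voiced (/v/); velar lacks voiceless (/x/).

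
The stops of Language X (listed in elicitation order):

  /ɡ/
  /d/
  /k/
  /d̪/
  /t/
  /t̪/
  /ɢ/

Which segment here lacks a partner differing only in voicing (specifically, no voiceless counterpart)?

/ɢ/

Dental: /t̪/ ~ /d̪/
Alveolar: /t/ ~ /d/
Velar: /k/ ~ /ɡ/
Uvular: only /ɢ/ (voiced); no voiceless partner.
So /ɢ/ is the unpaired segment.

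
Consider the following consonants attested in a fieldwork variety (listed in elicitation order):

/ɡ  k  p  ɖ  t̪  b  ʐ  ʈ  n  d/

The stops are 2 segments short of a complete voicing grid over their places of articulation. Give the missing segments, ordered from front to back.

/d̪/, /t/

Voiceless: /p/ (bilabial), /t̪/ (dental), /ʈ/ (retroflex), /k/ (velar).
Voiced: /b/ (bilabial), /d/ (alveolar), /ɖ/ (retroflex), /ɡ/ (velar).
Gaps, from front to back: dental lacks voiced (/d̪/); alveolar lacks voiceless (/t/).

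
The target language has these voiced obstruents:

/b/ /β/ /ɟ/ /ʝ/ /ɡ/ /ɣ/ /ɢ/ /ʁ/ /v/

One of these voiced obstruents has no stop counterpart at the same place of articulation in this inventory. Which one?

/v/

Bilabial: /b/ ~ /β/
Palatal: /ɟ/ ~ /ʝ/
Velar: /ɡ/ ~ /ɣ/
Uvular: /ɢ/ ~ /ʁ/
Labiodental: only /v/ (fricative); no stop partner.
So /v/ is the unpaired segment.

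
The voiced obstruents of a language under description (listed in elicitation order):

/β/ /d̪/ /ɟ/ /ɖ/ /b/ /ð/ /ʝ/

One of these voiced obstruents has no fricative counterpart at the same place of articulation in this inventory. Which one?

Bilabial: /b/ ~ /β/
Dental: /d̪/ ~ /ð/
Palatal: /ɟ/ ~ /ʝ/
Retroflex: only /ɖ/ (stop); no fricative partner.
So /ɖ/ is the unpaired segment.

/ɖ/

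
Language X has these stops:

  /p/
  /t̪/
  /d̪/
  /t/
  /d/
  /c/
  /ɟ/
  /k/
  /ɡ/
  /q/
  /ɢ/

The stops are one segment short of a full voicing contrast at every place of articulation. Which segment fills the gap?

place of articulation  voiceless  voiced  
bilabial          p         —       
dental            t̪        d̪      
alveolar          t         d       
palatal           c         ɟ       
velar             k         ɡ       
uvular            q         ɢ       
The bilabial row has no voiced member, so the gap is the voiced bilabial stop /b/.

/b/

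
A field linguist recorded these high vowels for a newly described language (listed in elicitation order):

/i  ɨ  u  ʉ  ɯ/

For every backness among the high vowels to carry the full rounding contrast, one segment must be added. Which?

front: unrounded /i/, rounded —.
central: unrounded /ɨ/, rounded /ʉ/.
back: unrounded /ɯ/, rounded /u/.
The front row has no rounded member, so the gap is the front rounded vowel /y/.

/y/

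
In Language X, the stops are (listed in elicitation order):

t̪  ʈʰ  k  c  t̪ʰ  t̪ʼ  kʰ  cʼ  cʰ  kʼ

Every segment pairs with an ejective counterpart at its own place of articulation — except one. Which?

/ʈʰ/

Dental: /t̪/ ~ /t̪ʰ/ ~ /t̪ʼ/
Palatal: /c/ ~ /cʰ/ ~ /cʼ/
Velar: /k/ ~ /kʰ/ ~ /kʼ/
Retroflex: only /ʈʰ/ (aspirated); no ejective partner.
So /ʈʰ/ is the unpaired segment.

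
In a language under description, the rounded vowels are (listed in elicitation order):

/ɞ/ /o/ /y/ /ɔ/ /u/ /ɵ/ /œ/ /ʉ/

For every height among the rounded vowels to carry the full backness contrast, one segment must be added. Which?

Front: /y/ (high), /œ/ (low-mid).
Central: /ʉ/ (high), /ɵ/ (high-mid), /ɞ/ (low-mid).
Back: /u/ (high), /o/ (high-mid), /ɔ/ (low-mid).
The high-mid row has no front member, so the gap is the high-mid front rounded vowel /ø/.

/ø/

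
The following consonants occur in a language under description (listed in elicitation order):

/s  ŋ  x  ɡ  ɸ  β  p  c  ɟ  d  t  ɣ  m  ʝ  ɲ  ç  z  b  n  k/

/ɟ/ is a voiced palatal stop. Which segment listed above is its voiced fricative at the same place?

The voiced fricative at the same place is a voiced palatal fricative — in this inventory, /ʝ/.

/ʝ/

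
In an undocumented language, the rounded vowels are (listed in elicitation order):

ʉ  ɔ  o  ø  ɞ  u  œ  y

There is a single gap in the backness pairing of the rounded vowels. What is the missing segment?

Front: /y/ (high), /ø/ (high-mid), /œ/ (low-mid).
Central: /ʉ/ (high), /ɞ/ (low-mid).
Back: /u/ (high), /o/ (high-mid), /ɔ/ (low-mid).
The high-mid row has no central member, so the gap is the high-mid central rounded vowel /ɵ/.

/ɵ/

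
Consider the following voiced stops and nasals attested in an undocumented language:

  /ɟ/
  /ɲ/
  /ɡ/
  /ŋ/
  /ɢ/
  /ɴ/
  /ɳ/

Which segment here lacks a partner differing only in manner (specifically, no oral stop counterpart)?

Palatal: /ɟ/ ~ /ɲ/
Velar: /ɡ/ ~ /ŋ/
Uvular: /ɢ/ ~ /ɴ/
Retroflex: only /ɳ/ (nasal); no oral stop partner.
So /ɳ/ is the unpaired segment.

/ɳ/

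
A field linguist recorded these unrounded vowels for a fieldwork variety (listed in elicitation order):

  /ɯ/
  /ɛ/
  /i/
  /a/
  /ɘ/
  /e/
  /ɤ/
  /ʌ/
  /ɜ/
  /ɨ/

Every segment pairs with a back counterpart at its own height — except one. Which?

/a/

High: /i/ ~ /ɨ/ ~ /ɯ/
High-mid: /e/ ~ /ɘ/ ~ /ɤ/
Low-mid: /ɛ/ ~ /ɜ/ ~ /ʌ/
Low: only /a/ (front); no back partner.
So /a/ is the unpaired segment.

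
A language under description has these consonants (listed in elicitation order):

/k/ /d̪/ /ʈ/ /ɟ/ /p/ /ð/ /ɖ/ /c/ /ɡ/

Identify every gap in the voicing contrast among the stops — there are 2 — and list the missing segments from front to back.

/b/, /t̪/

Voiceless: /p/ (bilabial), /ʈ/ (retroflex), /c/ (palatal), /k/ (velar).
Voiced: /d̪/ (dental), /ɖ/ (retroflex), /ɟ/ (palatal), /ɡ/ (velar).
Gaps, from front to back: bilabial lacks voiced (/b/); dental lacks voiceless (/t̪/).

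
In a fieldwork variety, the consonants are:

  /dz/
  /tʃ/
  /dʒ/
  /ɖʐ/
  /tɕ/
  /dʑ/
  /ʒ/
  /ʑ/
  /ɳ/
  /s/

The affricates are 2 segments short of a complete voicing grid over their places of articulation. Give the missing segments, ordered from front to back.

/ts/, /ʈʂ/

Voiceless: /tʃ/ (postalveolar), /tɕ/ (alveolo-palatal).
Voiced: /dz/ (alveolar), /dʒ/ (postalveolar), /ɖʐ/ (retroflex), /dʑ/ (alveolo-palatal).
Gaps, from front to back: alveolar lacks voiceless (/ts/); retroflex lacks voiceless (/ʈʂ/).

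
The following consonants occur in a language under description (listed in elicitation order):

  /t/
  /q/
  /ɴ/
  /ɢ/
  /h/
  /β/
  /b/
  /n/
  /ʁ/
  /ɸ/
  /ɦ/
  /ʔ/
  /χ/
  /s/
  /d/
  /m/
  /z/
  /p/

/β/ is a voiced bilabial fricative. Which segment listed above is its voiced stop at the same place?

/b/

The voiced stop at the same place is a voiced bilabial stop — in this inventory, /b/.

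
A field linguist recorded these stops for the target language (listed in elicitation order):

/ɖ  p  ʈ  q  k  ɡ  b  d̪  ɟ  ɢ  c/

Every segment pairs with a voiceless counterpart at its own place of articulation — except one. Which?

Bilabial: /p/ ~ /b/
Retroflex: /ʈ/ ~ /ɖ/
Palatal: /c/ ~ /ɟ/
Velar: /k/ ~ /ɡ/
Uvular: /q/ ~ /ɢ/
Dental: only /d̪/ (voiced); no voiceless partner.
So /d̪/ is the unpaired segment.

/d̪/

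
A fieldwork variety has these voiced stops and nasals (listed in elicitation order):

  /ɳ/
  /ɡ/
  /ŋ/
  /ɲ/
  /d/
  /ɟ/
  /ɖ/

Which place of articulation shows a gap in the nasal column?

alveolar

alveolar: oral stop /d/, nasal —.
retroflex: oral stop /ɖ/, nasal /ɳ/.
palatal: oral stop /ɟ/, nasal /ɲ/.
velar: oral stop /ɡ/, nasal /ŋ/.
Every place of articulation has a nasal member except alveolar, where /n/ would be expected.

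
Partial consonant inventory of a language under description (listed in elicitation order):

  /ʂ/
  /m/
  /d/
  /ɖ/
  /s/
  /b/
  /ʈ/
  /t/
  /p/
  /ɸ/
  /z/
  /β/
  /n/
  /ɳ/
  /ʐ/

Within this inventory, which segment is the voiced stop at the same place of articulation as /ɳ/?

/ɖ/

/ɳ/ is a retroflex nasal.
The voiced stop at the same place is a voiced retroflex stop — in this inventory, /ɖ/.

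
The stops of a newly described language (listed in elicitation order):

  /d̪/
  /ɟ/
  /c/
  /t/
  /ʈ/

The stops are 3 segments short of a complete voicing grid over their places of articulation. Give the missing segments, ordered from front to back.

/t̪/, /d/, /ɖ/

dental: voiceless —, voiced /d̪/.
alveolar: voiceless /t/, voiced —.
retroflex: voiceless /ʈ/, voiced —.
palatal: voiceless /c/, voiced /ɟ/.
Gaps, from front to back: dental lacks voiceless (/t̪/); alveolar lacks voiced (/d/); retroflex lacks voiced (/ɖ/).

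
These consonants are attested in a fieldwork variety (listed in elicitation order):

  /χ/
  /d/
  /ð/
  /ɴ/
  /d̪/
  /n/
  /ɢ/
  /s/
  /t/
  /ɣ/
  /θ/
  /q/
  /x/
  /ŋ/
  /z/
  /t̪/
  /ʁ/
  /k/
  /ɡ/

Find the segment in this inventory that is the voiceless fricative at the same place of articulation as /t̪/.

/t̪/ is a voiceless dental stop.
The voiceless fricative at the same place is a voiceless dental fricative — in this inventory, /θ/.

/θ/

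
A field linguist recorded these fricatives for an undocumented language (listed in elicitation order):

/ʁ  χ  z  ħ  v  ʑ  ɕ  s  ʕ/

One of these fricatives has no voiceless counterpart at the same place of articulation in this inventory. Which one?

/v/

Alveolar: /s/ ~ /z/
Alveolo-palatal: /ɕ/ ~ /ʑ/
Uvular: /χ/ ~ /ʁ/
Pharyngeal: /ħ/ ~ /ʕ/
Labiodental: only /v/ (voiced); no voiceless partner.
So /v/ is the unpaired segment.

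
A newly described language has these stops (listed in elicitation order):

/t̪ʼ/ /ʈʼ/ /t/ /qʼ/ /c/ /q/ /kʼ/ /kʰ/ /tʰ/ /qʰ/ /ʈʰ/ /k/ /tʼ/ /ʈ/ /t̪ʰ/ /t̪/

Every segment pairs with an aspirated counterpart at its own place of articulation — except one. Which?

Dental: /t̪/ ~ /t̪ʰ/ ~ /t̪ʼ/
Alveolar: /t/ ~ /tʰ/ ~ /tʼ/
Retroflex: /ʈ/ ~ /ʈʰ/ ~ /ʈʼ/
Velar: /k/ ~ /kʰ/ ~ /kʼ/
Uvular: /q/ ~ /qʰ/ ~ /qʼ/
Palatal: only /c/ (plain); no aspirated partner.
So /c/ is the unpaired segment.

/c/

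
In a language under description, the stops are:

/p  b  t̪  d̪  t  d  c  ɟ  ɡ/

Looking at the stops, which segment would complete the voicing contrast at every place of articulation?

Voiceless: /p/ (bilabial), /t̪/ (dental), /t/ (alveolar), /c/ (palatal).
Voiced: /b/ (bilabial), /d̪/ (dental), /d/ (alveolar), /ɟ/ (palatal), /ɡ/ (velar).
The velar row has no voiceless member, so the gap is the voiceless velar stop /k/.

/k/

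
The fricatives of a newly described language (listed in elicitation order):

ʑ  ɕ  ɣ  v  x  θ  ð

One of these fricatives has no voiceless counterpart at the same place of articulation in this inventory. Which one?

/v/

Dental: /θ/ ~ /ð/
Alveolo-palatal: /ɕ/ ~ /ʑ/
Velar: /x/ ~ /ɣ/
Labiodental: only /v/ (voiced); no voiceless partner.
So /v/ is the unpaired segment.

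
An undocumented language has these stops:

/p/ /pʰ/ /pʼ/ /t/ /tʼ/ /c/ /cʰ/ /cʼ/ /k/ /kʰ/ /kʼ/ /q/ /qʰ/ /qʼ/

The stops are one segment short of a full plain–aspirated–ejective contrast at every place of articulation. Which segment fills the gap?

bilabial: plain /p/, aspirated /pʰ/, ejective /pʼ/.
alveolar: plain /t/, aspirated —, ejective /tʼ/.
palatal: plain /c/, aspirated /cʰ/, ejective /cʼ/.
velar: plain /k/, aspirated /kʰ/, ejective /kʼ/.
uvular: plain /q/, aspirated /qʰ/, ejective /qʼ/.
The alveolar row has no aspirated member, so the gap is the aspirated alveolar stop /tʰ/.

/tʰ/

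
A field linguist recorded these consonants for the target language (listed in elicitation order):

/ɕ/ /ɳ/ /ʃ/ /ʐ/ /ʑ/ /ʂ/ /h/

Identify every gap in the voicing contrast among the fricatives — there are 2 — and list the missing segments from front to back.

Voiceless: /ʃ/ (postalveolar), /ʂ/ (retroflex), /ɕ/ (alveolo-palatal), /h/ (glottal).
Voiced: /ʐ/ (retroflex), /ʑ/ (alveolo-palatal).
Gaps, from front to back: postalveolar lacks voiced (/ʒ/); glottal lacks voiced (/ɦ/).

/ʒ/, /ɦ/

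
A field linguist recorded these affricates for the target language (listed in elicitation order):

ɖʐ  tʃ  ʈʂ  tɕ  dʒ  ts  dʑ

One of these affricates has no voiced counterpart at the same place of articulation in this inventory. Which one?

Postalveolar: /tʃ/ ~ /dʒ/
Retroflex: /ʈʂ/ ~ /ɖʐ/
Alveolo-palatal: /tɕ/ ~ /dʑ/
Alveolar: only /ts/ (voiceless); no voiced partner.
So /ts/ is the unpaired segment.

/ts/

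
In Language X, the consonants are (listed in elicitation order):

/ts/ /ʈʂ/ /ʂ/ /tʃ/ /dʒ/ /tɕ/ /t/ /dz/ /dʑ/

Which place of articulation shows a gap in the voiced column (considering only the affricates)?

place of articulation  voiceless  voiced  
alveolar          ts        dz      
postalveolar      tʃ        dʒ      
retroflex         ʈʂ        —       
alveolo-palatal   tɕ        dʑ      
Every place of articulation has a voiced member except retroflex, where /ɖʐ/ would be expected.

retroflex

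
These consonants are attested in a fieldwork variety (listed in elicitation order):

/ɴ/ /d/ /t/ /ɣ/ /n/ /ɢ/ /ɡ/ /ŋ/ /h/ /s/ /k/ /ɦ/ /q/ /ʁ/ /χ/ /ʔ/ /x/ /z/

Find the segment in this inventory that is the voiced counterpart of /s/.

/z/

/s/ is a voiceless alveolar fricative.
The voiced counterpart is a voiced alveolar fricative — in this inventory, /z/.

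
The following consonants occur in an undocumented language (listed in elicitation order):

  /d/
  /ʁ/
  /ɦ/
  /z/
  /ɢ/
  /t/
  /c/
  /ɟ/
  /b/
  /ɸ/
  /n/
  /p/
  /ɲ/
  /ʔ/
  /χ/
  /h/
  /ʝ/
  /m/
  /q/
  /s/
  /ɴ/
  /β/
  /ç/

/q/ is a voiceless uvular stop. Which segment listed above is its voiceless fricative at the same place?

The voiceless fricative at the same place is a voiceless uvular fricative — in this inventory, /χ/.

/χ/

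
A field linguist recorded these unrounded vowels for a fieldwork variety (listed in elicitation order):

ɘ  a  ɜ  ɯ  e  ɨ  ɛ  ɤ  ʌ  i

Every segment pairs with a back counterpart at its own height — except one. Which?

/a/

High: /i/ ~ /ɨ/ ~ /ɯ/
High-mid: /e/ ~ /ɘ/ ~ /ɤ/
Low-mid: /ɛ/ ~ /ɜ/ ~ /ʌ/
Low: only /a/ (front); no back partner.
So /a/ is the unpaired segment.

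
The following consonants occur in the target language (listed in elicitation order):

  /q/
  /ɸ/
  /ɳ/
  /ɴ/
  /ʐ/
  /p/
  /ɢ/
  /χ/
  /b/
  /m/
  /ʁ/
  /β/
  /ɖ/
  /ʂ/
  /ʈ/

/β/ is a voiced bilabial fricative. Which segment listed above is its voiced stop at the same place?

/b/

The voiced stop at the same place is a voiced bilabial stop — in this inventory, /b/.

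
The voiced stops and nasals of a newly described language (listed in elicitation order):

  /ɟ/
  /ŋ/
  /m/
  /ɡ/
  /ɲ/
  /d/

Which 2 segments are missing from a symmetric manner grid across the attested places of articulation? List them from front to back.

Oral stop: /d/ (alveolar), /ɟ/ (palatal), /ɡ/ (velar).
Nasal: /m/ (bilabial), /ɲ/ (palatal), /ŋ/ (velar).
Gaps, from front to back: bilabial lacks oral stop (/b/); alveolar lacks nasal (/n/).

/b/, /n/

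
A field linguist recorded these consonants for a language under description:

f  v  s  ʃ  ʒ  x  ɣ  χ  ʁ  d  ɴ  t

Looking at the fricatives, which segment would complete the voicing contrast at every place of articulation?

Voiceless: /f/ (labiodental), /s/ (alveolar), /ʃ/ (postalveolar), /x/ (velar), /χ/ (uvular).
Voiced: /v/ (labiodental), /ʒ/ (postalveolar), /ɣ/ (velar), /ʁ/ (uvular).
The alveolar row has no voiced member, so the gap is the voiced alveolar fricative /z/.

/z/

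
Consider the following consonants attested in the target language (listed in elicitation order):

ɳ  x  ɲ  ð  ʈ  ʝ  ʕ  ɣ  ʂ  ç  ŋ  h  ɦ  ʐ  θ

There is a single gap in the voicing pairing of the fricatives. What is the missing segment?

place of articulation  voiceless  voiced  
dental            θ         ð       
retroflex         ʂ         ʐ       
palatal           ç         ʝ       
velar             x         ɣ       
pharyngeal        —         ʕ       
glottal           h         ɦ       
The pharyngeal row has no voiceless member, so the gap is the voiceless pharyngeal fricative /ħ/.

/ħ/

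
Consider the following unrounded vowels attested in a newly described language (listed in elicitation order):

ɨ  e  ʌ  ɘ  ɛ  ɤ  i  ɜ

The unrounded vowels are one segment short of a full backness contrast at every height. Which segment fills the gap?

high: front /i/, central /ɨ/, back —.
high-mid: front /e/, central /ɘ/, back /ɤ/.
low-mid: front /ɛ/, central /ɜ/, back /ʌ/.
The high row has no back member, so the gap is the high back unrounded vowel /ɯ/.

/ɯ/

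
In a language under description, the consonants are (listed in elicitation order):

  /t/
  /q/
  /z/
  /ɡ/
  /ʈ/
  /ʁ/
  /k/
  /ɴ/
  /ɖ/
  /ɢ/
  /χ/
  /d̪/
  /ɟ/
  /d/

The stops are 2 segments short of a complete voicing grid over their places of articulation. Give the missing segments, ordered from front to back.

/t̪/, /c/

Voiceless: /t/ (alveolar), /ʈ/ (retroflex), /k/ (velar), /q/ (uvular).
Voiced: /d̪/ (dental), /d/ (alveolar), /ɖ/ (retroflex), /ɟ/ (palatal), /ɡ/ (velar), /ɢ/ (uvular).
Gaps, from front to back: dental lacks voiceless (/t̪/); palatal lacks voiceless (/c/).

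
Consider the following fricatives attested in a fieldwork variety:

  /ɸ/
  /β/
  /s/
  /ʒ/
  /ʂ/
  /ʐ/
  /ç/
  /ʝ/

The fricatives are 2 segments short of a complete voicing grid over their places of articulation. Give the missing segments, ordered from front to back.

place of articulation  voiceless  voiced  
bilabial          ɸ         β       
alveolar          s         —       
postalveolar      —         ʒ       
retroflex         ʂ         ʐ       
palatal           ç         ʝ       
Gaps, from front to back: alveolar lacks voiced (/z/); postalveolar lacks voiceless (/ʃ/).

/z/, /ʃ/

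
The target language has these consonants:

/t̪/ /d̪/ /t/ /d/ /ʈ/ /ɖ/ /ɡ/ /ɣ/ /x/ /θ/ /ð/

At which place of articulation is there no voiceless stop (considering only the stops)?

velar

Voiceless: /t̪/ (dental), /t/ (alveolar), /ʈ/ (retroflex).
Voiced: /d̪/ (dental), /d/ (alveolar), /ɖ/ (retroflex), /ɡ/ (velar).
Every place of articulation has a voiceless member except velar, where /k/ would be expected.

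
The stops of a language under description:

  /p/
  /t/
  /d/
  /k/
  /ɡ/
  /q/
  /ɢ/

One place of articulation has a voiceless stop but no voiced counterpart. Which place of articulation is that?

place of articulation  voiceless  voiced  
bilabial          p         —       
alveolar          t         d       
velar             k         ɡ       
uvular            q         ɢ       
Every place of articulation has a voiced member except bilabial, where /b/ would be expected.

bilabial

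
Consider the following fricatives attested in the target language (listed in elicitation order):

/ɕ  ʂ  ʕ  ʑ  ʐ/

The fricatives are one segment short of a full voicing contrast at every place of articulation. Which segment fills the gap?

place of articulation  voiceless  voiced  
retroflex         ʂ         ʐ       
alveolo-palatal   ɕ         ʑ       
pharyngeal        —         ʕ       
The pharyngeal row has no voiceless member, so the gap is the voiceless pharyngeal fricative /ħ/.

/ħ/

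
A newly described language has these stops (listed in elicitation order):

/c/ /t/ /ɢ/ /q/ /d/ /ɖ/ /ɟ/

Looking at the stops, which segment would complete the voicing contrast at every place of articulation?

/ʈ/

Voiceless: /t/ (alveolar), /c/ (palatal), /q/ (uvular).
Voiced: /d/ (alveolar), /ɖ/ (retroflex), /ɟ/ (palatal), /ɢ/ (uvular).
The retroflex row has no voiceless member, so the gap is the voiceless retroflex stop /ʈ/.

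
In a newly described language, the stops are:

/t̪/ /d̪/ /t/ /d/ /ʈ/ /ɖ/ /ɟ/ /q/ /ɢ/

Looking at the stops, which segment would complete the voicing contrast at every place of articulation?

/c/

dental: voiceless /t̪/, voiced /d̪/.
alveolar: voiceless /t/, voiced /d/.
retroflex: voiceless /ʈ/, voiced /ɖ/.
palatal: voiceless —, voiced /ɟ/.
uvular: voiceless /q/, voiced /ɢ/.
The palatal row has no voiceless member, so the gap is the voiceless palatal stop /c/.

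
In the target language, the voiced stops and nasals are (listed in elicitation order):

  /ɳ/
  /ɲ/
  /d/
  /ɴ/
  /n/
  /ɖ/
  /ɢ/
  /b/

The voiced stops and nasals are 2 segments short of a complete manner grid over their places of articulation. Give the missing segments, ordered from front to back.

place of articulation  oral stop  nasal   
bilabial          b         —       
alveolar          d         n       
retroflex         ɖ         ɳ       
palatal           —         ɲ       
uvular            ɢ         ɴ       
Gaps, from front to back: bilabial lacks nasal (/m/); palatal lacks oral stop (/ɟ/).

/m/, /ɟ/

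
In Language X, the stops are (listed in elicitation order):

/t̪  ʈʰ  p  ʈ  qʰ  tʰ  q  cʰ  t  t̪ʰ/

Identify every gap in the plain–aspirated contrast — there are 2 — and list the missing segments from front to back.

bilabial: plain /p/, aspirated —.
dental: plain /t̪/, aspirated /t̪ʰ/.
alveolar: plain /t/, aspirated /tʰ/.
retroflex: plain /ʈ/, aspirated /ʈʰ/.
palatal: plain —, aspirated /cʰ/.
uvular: plain /q/, aspirated /qʰ/.
Gaps, from front to back: bilabial lacks aspirated (/pʰ/); palatal lacks plain (/c/).

/pʰ/, /c/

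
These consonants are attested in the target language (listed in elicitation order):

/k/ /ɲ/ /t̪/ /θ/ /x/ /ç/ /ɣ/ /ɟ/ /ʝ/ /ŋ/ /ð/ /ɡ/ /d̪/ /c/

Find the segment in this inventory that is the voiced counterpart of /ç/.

/ʝ/

/ç/ is a voiceless palatal fricative.
The voiced counterpart is a voiced palatal fricative — in this inventory, /ʝ/.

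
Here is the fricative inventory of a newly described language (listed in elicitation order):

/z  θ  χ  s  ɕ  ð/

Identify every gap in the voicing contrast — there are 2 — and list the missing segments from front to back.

dental: voiceless /θ/, voiced /ð/.
alveolar: voiceless /s/, voiced /z/.
alveolo-palatal: voiceless /ɕ/, voiced —.
uvular: voiceless /χ/, voiced —.
Gaps, from front to back: alveolo-palatal lacks voiced (/ʑ/); uvular lacks voiced (/ʁ/).

/ʑ/, /ʁ/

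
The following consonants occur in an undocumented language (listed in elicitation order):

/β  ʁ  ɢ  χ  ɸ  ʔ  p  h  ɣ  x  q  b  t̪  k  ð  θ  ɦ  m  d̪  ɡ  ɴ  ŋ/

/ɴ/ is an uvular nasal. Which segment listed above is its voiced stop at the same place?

/ɢ/

The voiced stop at the same place is a voiced uvular stop — in this inventory, /ɢ/.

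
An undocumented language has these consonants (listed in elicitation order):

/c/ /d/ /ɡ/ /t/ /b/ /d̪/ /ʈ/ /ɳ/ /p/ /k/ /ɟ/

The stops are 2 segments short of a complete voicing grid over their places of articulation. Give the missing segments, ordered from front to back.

/t̪/, /ɖ/

Voiceless: /p/ (bilabial), /t/ (alveolar), /ʈ/ (retroflex), /c/ (palatal), /k/ (velar).
Voiced: /b/ (bilabial), /d̪/ (dental), /d/ (alveolar), /ɟ/ (palatal), /ɡ/ (velar).
Gaps, from front to back: dental lacks voiceless (/t̪/); retroflex lacks voiced (/ɖ/).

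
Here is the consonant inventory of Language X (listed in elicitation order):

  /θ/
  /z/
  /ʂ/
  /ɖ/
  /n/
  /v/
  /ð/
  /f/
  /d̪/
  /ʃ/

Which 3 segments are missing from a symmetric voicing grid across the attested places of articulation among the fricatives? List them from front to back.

/s/, /ʒ/, /ʐ/

labiodental: voiceless /f/, voiced /v/.
dental: voiceless /θ/, voiced /ð/.
alveolar: voiceless —, voiced /z/.
postalveolar: voiceless /ʃ/, voiced —.
retroflex: voiceless /ʂ/, voiced —.
Gaps, from front to back: alveolar lacks voiceless (/s/); postalveolar lacks voiced (/ʒ/); retroflex lacks voiced (/ʐ/).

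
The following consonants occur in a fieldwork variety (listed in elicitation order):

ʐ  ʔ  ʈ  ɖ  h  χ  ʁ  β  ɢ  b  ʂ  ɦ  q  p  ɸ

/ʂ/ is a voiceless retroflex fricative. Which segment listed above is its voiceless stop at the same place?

The voiceless stop at the same place is a voiceless retroflex stop — in this inventory, /ʈ/.

/ʈ/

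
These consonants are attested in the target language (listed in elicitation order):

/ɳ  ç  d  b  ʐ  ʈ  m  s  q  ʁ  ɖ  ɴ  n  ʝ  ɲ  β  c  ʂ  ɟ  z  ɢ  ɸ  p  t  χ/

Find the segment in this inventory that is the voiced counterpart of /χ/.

/ʁ/

/χ/ is a voiceless uvular fricative.
The voiced counterpart is a voiced uvular fricative — in this inventory, /ʁ/.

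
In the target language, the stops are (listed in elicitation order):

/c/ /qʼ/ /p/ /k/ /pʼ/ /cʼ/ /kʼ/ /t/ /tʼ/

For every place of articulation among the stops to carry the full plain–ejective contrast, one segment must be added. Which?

/q/

bilabial: plain /p/, ejective /pʼ/.
alveolar: plain /t/, ejective /tʼ/.
palatal: plain /c/, ejective /cʼ/.
velar: plain /k/, ejective /kʼ/.
uvular: plain —, ejective /qʼ/.
The uvular row has no plain member, so the gap is the plain uvular stop /q/.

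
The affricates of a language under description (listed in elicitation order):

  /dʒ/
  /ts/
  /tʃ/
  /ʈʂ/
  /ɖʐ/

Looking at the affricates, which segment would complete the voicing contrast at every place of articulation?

/dz/

Voiceless: /ts/ (alveolar), /tʃ/ (postalveolar), /ʈʂ/ (retroflex).
Voiced: /dʒ/ (postalveolar), /ɖʐ/ (retroflex).
The alveolar row has no voiced member, so the gap is the voiced alveolar affricate /dz/.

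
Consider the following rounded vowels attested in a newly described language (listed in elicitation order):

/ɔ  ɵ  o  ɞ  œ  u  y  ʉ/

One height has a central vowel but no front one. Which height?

high-mid

high: front /y/, central /ʉ/, back /u/.
high-mid: front —, central /ɵ/, back /o/.
low-mid: front /œ/, central /ɞ/, back /ɔ/.
Every height has a front member except high-mid, where /ø/ would be expected.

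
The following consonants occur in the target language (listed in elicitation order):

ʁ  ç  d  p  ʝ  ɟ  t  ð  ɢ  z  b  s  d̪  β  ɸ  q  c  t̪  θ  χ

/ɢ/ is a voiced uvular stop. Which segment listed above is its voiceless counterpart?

The voiceless counterpart is a voiceless uvular stop — in this inventory, /q/.

/q/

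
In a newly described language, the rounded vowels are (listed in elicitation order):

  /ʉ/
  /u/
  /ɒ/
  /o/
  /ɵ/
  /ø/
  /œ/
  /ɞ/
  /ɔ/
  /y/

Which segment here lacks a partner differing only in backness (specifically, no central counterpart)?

/ɒ/

High: /y/ ~ /ʉ/ ~ /u/
High-mid: /ø/ ~ /ɵ/ ~ /o/
Low-mid: /œ/ ~ /ɞ/ ~ /ɔ/
Low: only /ɒ/ (back); no central partner.
So /ɒ/ is the unpaired segment.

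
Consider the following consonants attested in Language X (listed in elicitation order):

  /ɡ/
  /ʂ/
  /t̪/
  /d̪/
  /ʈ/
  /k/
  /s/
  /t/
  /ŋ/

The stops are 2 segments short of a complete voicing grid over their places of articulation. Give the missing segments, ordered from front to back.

dental: voiceless /t̪/, voiced /d̪/.
alveolar: voiceless /t/, voiced —.
retroflex: voiceless /ʈ/, voiced —.
velar: voiceless /k/, voiced /ɡ/.
Gaps, from front to back: alveolar lacks voiced (/d/); retroflex lacks voiced (/ɖ/).

/d/, /ɖ/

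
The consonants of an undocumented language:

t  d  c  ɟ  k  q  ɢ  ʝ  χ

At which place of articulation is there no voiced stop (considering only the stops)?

velar

Voiceless: /t/ (alveolar), /c/ (palatal), /k/ (velar), /q/ (uvular).
Voiced: /d/ (alveolar), /ɟ/ (palatal), /ɢ/ (uvular).
Every place of articulation has a voiced member except velar, where /ɡ/ would be expected.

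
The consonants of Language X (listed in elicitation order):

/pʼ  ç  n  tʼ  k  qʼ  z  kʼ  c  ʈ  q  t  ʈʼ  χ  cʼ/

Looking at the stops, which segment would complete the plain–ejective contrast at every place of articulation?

place of articulation  plain     ejective
bilabial          —         pʼ      
alveolar          t         tʼ      
retroflex         ʈ         ʈʼ      
palatal           c         cʼ      
velar             k         kʼ      
uvular            q         qʼ      
The bilabial row has no plain member, so the gap is the plain bilabial stop /p/.

/p/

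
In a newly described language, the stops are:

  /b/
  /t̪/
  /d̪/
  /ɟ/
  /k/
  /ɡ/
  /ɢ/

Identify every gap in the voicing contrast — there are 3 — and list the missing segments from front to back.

bilabial: voiceless —, voiced /b/.
dental: voiceless /t̪/, voiced /d̪/.
palatal: voiceless —, voiced /ɟ/.
velar: voiceless /k/, voiced /ɡ/.
uvular: voiceless —, voiced /ɢ/.
Gaps, from front to back: bilabial lacks voiceless (/p/); palatal lacks voiceless (/c/); uvular lacks voiceless (/q/).

/p/, /c/, /q/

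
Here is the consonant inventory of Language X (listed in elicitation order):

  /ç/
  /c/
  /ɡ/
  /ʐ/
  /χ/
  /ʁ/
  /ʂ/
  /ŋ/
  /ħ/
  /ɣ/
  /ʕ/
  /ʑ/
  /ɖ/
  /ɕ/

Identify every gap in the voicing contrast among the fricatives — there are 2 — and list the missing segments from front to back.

place of articulation  voiceless  voiced  
retroflex         ʂ         ʐ       
alveolo-palatal   ɕ         ʑ       
palatal           ç         —       
velar             —         ɣ       
uvular            χ         ʁ       
pharyngeal        ħ         ʕ       
Gaps, from front to back: palatal lacks voiced (/ʝ/); velar lacks voiceless (/x/).

/ʝ/, /x/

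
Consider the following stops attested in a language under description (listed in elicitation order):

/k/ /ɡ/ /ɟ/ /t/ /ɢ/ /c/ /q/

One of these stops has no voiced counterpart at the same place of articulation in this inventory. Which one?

/t/

Palatal: /c/ ~ /ɟ/
Velar: /k/ ~ /ɡ/
Uvular: /q/ ~ /ɢ/
Alveolar: only /t/ (voiceless); no voiced partner.
So /t/ is the unpaired segment.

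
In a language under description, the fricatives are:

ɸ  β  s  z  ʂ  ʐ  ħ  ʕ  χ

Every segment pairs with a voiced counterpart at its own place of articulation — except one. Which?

Bilabial: /ɸ/ ~ /β/
Alveolar: /s/ ~ /z/
Retroflex: /ʂ/ ~ /ʐ/
Pharyngeal: /ħ/ ~ /ʕ/
Uvular: only /χ/ (voiceless); no voiced partner.
So /χ/ is the unpaired segment.

/χ/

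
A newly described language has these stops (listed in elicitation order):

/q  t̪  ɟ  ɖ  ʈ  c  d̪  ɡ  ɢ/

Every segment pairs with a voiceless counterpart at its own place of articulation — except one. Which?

/ɡ/

Dental: /t̪/ ~ /d̪/
Retroflex: /ʈ/ ~ /ɖ/
Palatal: /c/ ~ /ɟ/
Uvular: /q/ ~ /ɢ/
Velar: only /ɡ/ (voiced); no voiceless partner.
So /ɡ/ is the unpaired segment.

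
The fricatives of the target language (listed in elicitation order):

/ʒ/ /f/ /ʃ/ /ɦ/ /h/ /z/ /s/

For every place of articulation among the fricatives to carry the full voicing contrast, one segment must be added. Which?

/v/

Voiceless: /f/ (labiodental), /s/ (alveolar), /ʃ/ (postalveolar), /h/ (glottal).
Voiced: /z/ (alveolar), /ʒ/ (postalveolar), /ɦ/ (glottal).
The labiodental row has no voiced member, so the gap is the voiced labiodental fricative /v/.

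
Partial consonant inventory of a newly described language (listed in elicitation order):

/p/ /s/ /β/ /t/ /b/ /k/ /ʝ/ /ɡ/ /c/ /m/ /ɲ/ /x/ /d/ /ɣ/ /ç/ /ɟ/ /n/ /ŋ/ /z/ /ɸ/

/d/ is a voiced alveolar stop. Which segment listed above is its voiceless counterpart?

The voiceless counterpart is a voiceless alveolar stop — in this inventory, /t/.

/t/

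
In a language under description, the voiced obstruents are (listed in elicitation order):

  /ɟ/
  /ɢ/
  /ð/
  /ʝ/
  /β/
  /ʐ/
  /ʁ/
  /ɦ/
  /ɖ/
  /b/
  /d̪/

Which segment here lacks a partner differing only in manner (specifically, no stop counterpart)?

Bilabial: /b/ ~ /β/
Dental: /d̪/ ~ /ð/
Retroflex: /ɖ/ ~ /ʐ/
Palatal: /ɟ/ ~ /ʝ/
Uvular: /ɢ/ ~ /ʁ/
Glottal: only /ɦ/ (fricative); no stop partner.
So /ɦ/ is the unpaired segment.

/ɦ/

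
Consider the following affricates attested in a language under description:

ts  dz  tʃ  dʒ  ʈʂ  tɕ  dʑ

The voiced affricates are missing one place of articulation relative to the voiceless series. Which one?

retroflex

Voiceless: /ts/ (alveolar), /tʃ/ (postalveolar), /ʈʂ/ (retroflex), /tɕ/ (alveolo-palatal).
Voiced: /dz/ (alveolar), /dʒ/ (postalveolar), /dʑ/ (alveolo-palatal).
Every place of articulation has a voiced member except retroflex, where /ɖʐ/ would be expected.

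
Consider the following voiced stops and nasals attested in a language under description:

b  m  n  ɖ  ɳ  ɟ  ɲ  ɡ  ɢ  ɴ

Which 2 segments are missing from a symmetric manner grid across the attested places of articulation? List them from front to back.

/d/, /ŋ/

place of articulation  oral stop  nasal   
bilabial          b         m       
alveolar          —         n       
retroflex         ɖ         ɳ       
palatal           ɟ         ɲ       
velar             ɡ         —       
uvular            ɢ         ɴ       
Gaps, from front to back: alveolar lacks oral stop (/d/); velar lacks nasal (/ŋ/).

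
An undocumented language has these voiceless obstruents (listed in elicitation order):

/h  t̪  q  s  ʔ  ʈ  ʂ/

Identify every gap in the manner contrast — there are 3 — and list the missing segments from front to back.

/θ/, /t/, /χ/

dental: stop /t̪/, fricative —.
alveolar: stop —, fricative /s/.
retroflex: stop /ʈ/, fricative /ʂ/.
uvular: stop /q/, fricative —.
glottal: stop /ʔ/, fricative /h/.
Gaps, from front to back: dental lacks fricative (/θ/); alveolar lacks stop (/t/); uvular lacks fricative (/χ/).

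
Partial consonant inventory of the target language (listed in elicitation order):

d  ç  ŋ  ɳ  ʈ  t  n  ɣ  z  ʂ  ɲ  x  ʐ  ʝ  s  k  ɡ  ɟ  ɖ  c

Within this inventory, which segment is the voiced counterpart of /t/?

/d/

/t/ is a voiceless alveolar stop.
The voiced counterpart is a voiced alveolar stop — in this inventory, /d/.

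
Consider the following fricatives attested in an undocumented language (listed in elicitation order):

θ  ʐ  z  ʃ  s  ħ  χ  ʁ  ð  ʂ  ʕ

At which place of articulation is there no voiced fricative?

Voiceless: /θ/ (dental), /s/ (alveolar), /ʃ/ (postalveolar), /ʂ/ (retroflex), /χ/ (uvular), /ħ/ (pharyngeal).
Voiced: /ð/ (dental), /z/ (alveolar), /ʐ/ (retroflex), /ʁ/ (uvular), /ʕ/ (pharyngeal).
Every place of articulation has a voiced member except postalveolar, where /ʒ/ would be expected.

postalveolar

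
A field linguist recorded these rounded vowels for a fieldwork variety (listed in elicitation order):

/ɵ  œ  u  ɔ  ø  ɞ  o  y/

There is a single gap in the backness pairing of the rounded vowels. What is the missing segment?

/ʉ/

high: front /y/, central —, back /u/.
high-mid: front /ø/, central /ɵ/, back /o/.
low-mid: front /œ/, central /ɞ/, back /ɔ/.
The high row has no central member, so the gap is the high central rounded vowel /ʉ/.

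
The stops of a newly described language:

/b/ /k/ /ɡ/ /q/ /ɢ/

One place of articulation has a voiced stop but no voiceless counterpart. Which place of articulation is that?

Voiceless: /k/ (velar), /q/ (uvular).
Voiced: /b/ (bilabial), /ɡ/ (velar), /ɢ/ (uvular).
Every place of articulation has a voiceless member except bilabial, where /p/ would be expected.

bilabial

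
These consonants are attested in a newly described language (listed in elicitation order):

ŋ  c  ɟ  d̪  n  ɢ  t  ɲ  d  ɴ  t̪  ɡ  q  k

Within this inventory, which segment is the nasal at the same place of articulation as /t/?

/t/ is a voiceless alveolar stop.
The nasal at the same place is an alveolar nasal — in this inventory, /n/.

/n/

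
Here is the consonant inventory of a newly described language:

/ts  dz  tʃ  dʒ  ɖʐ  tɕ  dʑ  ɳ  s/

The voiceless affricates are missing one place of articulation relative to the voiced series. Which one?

alveolar: voiceless /ts/, voiced /dz/.
postalveolar: voiceless /tʃ/, voiced /dʒ/.
retroflex: voiceless —, voiced /ɖʐ/.
alveolo-palatal: voiceless /tɕ/, voiced /dʑ/.
Every place of articulation has a voiceless member except retroflex, where /ʈʂ/ would be expected.

retroflex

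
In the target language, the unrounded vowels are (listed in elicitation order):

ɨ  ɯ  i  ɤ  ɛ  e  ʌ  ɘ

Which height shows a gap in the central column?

high: front /i/, central /ɨ/, back /ɯ/.
high-mid: front /e/, central /ɘ/, back /ɤ/.
low-mid: front /ɛ/, central —, back /ʌ/.
Every height has a central member except low-mid, where /ɜ/ would be expected.

low-mid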